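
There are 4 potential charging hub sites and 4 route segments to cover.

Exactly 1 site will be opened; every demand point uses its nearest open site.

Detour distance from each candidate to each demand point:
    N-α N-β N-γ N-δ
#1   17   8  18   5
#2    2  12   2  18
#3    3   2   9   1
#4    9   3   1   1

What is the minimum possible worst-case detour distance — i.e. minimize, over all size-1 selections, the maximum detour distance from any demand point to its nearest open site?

9

Open {#3}.
  Farthest demand point is N-γ at detour distance 9 (to #3); all others are ≤ 9.
With {#4} the worst case is 9.
With {#1} the worst case is 18.
No size-1 selection achieves below 9.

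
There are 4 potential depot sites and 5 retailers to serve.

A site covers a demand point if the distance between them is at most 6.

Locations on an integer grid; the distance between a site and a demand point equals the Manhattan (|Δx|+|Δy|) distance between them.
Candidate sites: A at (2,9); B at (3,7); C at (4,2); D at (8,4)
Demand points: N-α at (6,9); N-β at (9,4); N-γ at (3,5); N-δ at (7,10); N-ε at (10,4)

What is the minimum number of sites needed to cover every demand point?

2

Coverage sets (demand points within 6 of each site):
  A: {N-α, N-γ, N-δ}
  B: {N-α, N-γ}
  C: {N-γ}
  D: {N-β, N-γ, N-ε}
No single site covers all 5 demand points.
But {A, D} covers everything, so the minimum is 2.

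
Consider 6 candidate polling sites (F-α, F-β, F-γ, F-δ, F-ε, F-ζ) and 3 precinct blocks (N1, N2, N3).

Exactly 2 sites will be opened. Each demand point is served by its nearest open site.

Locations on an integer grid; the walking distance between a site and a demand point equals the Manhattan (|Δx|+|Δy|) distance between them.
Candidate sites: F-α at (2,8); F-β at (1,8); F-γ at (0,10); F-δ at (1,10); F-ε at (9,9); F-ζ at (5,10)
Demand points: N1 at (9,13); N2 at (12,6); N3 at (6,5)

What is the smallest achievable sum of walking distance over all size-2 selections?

Open {F-ε, F-ζ}.
  N1→F-ε 4, N2→F-ε 6, N3→F-ζ 6  ⇒ total 16.
Compare {F-α, F-ε}: total 17.
Compare {F-β, F-ε}: total 17.
No size-2 selection does better; minimum is 16.

16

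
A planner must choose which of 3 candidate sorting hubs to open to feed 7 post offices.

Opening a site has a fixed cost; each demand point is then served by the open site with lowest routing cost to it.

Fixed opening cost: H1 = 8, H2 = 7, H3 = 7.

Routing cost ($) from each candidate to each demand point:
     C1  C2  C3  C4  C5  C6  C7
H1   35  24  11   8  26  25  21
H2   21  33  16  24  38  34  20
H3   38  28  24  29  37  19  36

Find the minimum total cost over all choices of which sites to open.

150

Open {H1, H2}: assign each demand point to its cheapest open site.
  C1→H2 21, C2→H1 24, C3→H1 11, C4→H1 8, C5→H1 26, C6→H1 25, C7→H2 20
  routing cost 135, fixed 15 → total 150.
Compare {H1, H2, H3}: routing cost 129 + fixed 22 = 151.
Compare {H1}: routing cost 150 + fixed 8 = 158.
Compare {H1, H3}: routing cost 144 + fixed 15 = 159.
All other subsets cost ≥ 151. Minimum total cost: 150.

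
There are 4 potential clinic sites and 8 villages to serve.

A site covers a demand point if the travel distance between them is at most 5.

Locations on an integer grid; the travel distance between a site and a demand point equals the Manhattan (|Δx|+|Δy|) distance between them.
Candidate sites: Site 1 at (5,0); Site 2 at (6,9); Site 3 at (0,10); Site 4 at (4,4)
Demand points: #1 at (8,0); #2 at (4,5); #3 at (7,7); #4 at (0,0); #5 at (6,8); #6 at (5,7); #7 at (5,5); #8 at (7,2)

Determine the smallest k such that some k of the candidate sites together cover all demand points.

Coverage sets (demand points within 5 of each site):
  Site 1: {#1, #4, #7, #8}
  Site 2: {#3, #5, #6, #7}
  Site 3: {}
  Site 4: {#2, #6, #7, #8}
No 2 sites suffice: every size-2 union leaves at least one demand point uncovered.
But {Site 1, Site 2, Site 4} covers everything, so the minimum is 3.

3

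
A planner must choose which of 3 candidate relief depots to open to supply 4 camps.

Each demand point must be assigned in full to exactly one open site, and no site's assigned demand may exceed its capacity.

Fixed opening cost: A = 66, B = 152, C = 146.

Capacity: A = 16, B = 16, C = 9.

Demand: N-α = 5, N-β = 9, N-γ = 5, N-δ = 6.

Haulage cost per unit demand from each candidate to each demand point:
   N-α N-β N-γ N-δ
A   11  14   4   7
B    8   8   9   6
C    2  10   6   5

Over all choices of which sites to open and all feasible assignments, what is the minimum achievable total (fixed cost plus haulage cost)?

392

Open {A, B}; cheapest assignment that respects the capacities:
  A (cap 16, load 11): N-γ, N-δ — cost 5×4 + 6×7 = 62
  B (cap 16, load 14): N-α, N-β — cost 5×8 + 9×8 = 112
  Shipping 174, fixed 218 → total 392.
  Any other capacity-feasible assignment to {A, B} ships for at least 174.
Compare {A, C}: its best feasible assignment gives total 419.
Compare {A, B, C}: its best feasible assignment gives total 502.
Every other set of open sites that can feasibly serve all demand totals ≥ 419 even under its best assignment. Minimum: 392.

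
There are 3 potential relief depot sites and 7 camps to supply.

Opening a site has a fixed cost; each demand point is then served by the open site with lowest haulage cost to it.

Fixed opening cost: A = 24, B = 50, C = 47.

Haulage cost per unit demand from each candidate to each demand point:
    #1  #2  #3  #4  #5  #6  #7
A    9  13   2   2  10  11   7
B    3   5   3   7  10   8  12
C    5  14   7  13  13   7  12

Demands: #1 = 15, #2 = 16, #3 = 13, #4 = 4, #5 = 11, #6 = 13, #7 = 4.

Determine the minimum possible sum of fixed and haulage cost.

475

Open {A, B}: assign each demand point to its cheapest open site.
  #1→B 15×3=45, #2→B 16×5=80, #3→A 13×2=26, #4→A 4×2=8, #5→A 11×10=110, #6→B 13×8=104, #7→A 4×7=28
  haulage cost 401, fixed 74 → total 475.
Compare {B}: haulage cost 454 + fixed 50 = 504.
Compare {A, B, C}: haulage cost 388 + fixed 121 = 509.
Compare {B, C}: haulage cost 441 + fixed 97 = 538.
All other subsets cost ≥ 504. Minimum total cost: 475.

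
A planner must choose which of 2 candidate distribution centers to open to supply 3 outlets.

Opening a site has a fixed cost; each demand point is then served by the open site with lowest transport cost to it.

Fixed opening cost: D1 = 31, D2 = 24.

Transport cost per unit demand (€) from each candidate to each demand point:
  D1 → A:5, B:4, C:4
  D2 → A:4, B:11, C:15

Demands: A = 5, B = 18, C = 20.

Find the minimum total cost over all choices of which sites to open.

Open {D1}: assign each demand point to its cheapest open site.
  A→D1 5×5=25, B→D1 18×4=72, C→D1 20×4=80
  transport cost 177, fixed 31 → total 208.
Compare {D1, D2}: transport cost 172 + fixed 55 = 227.
Compare {D2}: transport cost 518 + fixed 24 = 542.

208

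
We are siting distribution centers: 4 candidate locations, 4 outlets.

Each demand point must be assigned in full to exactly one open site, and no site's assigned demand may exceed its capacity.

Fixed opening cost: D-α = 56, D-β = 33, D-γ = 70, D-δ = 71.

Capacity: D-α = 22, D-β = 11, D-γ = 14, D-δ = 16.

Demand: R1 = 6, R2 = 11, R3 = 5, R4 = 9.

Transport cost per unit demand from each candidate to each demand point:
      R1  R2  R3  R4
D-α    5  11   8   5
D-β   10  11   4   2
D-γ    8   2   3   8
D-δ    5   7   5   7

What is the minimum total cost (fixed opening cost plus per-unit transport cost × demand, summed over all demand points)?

Open {D-α, D-γ}; cheapest assignment that respects the capacities:
  D-α (cap 22, load 20): R1, R3, R4 — cost 6×5 + 5×8 + 9×5 = 115
  D-γ (cap 14, load 11): R2 — cost 11×2 = 22
  Shipping 137, fixed 126 → total 263.
  Any other capacity-feasible assignment to {D-α, D-γ} ships for at least 137.
Compare {D-α, D-β, D-γ}: its best feasible assignment gives total 269.
Compare {D-β, D-γ, D-δ}: its best feasible assignment gives total 269.
Every other set of open sites that can feasibly serve all demand totals ≥ 269 even under its best assignment. Minimum: 263.

263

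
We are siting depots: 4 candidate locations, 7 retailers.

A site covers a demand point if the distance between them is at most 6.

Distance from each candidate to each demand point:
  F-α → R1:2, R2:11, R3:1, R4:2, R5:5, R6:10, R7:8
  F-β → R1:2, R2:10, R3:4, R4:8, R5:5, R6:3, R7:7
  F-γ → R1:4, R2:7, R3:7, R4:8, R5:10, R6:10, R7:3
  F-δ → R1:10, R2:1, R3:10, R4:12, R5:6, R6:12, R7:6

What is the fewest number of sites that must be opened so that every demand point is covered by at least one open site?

3

Coverage sets (demand points within 6 of each site):
  F-α: {R1, R3, R4, R5}
  F-β: {R1, R3, R5, R6}
  F-γ: {R1, R7}
  F-δ: {R2, R5, R7}
No 2 sites suffice: every size-2 union leaves at least one demand point uncovered.
But {F-α, F-β, F-δ} covers everything, so the minimum is 3.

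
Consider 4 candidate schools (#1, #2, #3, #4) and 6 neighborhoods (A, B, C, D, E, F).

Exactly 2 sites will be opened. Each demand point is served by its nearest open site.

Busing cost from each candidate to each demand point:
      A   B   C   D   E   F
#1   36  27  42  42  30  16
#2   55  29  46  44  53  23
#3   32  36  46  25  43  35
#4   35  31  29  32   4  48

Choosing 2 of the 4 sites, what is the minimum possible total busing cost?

143

Open {#1, #4}.
  A→#4 35, B→#1 27, C→#4 29, D→#4 32, E→#4 4, F→#1 16  ⇒ total 143.
Compare {#2, #4}: total 152.
Compare {#3, #4}: total 156.
No size-2 selection does better; minimum is 143.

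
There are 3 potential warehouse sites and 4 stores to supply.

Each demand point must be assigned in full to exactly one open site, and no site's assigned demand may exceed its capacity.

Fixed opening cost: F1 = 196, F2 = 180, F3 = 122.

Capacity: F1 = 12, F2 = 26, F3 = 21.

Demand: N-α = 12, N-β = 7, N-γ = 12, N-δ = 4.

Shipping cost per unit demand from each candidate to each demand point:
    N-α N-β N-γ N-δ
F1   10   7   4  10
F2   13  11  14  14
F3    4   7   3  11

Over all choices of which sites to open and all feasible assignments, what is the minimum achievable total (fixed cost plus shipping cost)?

Open {F2, F3}; cheapest assignment that respects the capacities:
  F2 (cap 26, load 16): N-α, N-δ — cost 12×13 + 4×14 = 212
  F3 (cap 21, load 19): N-β, N-γ — cost 7×7 + 12×3 = 85
  Shipping 297, fixed 302 → total 599.
  Any other capacity-feasible assignment to {F2, F3} ships for at least 297.
Compare {F1, F2, F3}: its best feasible assignment gives total 699.
Compare {F1, F2}: its best feasible assignment gives total 713.
Every other set of open sites that can feasibly serve all demand totals ≥ 699 even under its best assignment. Minimum: 599.

599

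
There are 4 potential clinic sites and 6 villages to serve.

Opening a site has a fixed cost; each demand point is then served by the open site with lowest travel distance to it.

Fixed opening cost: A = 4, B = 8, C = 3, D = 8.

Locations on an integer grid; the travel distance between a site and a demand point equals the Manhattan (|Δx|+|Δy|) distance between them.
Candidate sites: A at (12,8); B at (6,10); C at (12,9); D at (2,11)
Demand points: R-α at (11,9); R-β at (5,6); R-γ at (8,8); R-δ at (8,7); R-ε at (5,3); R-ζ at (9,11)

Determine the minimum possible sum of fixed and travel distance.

Open {B, C}: assign each demand point to its cheapest open site.
  R-α→C 1, R-β→B 5, R-γ→B 4, R-δ→B 5, R-ε→B 8, R-ζ→B 4
  travel distance 27, fixed 11 → total 38.
Compare {B}: travel distance 32 + fixed 8 = 40.
Compare {A, B}: travel distance 28 + fixed 12 = 40.
Compare {A}: travel distance 38 + fixed 4 = 42.
All other subsets cost ≥ 40. Minimum total cost: 38.

38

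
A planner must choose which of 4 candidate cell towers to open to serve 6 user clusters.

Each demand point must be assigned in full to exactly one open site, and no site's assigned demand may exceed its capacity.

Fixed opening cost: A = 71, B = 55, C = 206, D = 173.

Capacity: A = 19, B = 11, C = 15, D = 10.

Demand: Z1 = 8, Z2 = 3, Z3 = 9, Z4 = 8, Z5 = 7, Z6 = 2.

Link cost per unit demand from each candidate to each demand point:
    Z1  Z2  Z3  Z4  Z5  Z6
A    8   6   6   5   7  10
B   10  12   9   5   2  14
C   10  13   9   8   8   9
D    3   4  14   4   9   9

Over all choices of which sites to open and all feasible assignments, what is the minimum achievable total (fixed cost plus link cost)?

485

Open {A, B, D}; cheapest assignment that respects the capacities:
  A (cap 19, load 17): Z3, Z4 — cost 9×6 + 8×5 = 94
  B (cap 11, load 10): Z2, Z5 — cost 3×12 + 7×2 = 50
  D (cap 10, load 10): Z1, Z6 — cost 8×3 + 2×9 = 42
  Shipping 186, fixed 299 → total 485.
  Any other capacity-feasible assignment to {A, B, D} ships for at least 186.
Compare {A, B, C}: its best feasible assignment gives total 567.
Compare {A, C, D}: its best feasible assignment gives total 677.
Every other set of open sites that can feasibly serve all demand totals ≥ 567 even under its best assignment. Minimum: 485.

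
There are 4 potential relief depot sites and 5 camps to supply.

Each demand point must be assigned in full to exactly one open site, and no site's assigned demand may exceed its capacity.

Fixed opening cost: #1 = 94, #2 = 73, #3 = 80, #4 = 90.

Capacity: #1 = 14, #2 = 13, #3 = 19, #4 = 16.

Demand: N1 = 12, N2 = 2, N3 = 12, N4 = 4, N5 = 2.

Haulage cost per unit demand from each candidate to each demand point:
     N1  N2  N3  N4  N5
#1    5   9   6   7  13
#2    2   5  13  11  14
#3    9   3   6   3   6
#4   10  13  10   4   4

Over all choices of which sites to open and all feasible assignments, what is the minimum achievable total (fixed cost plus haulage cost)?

348

Open {#1, #3}; cheapest assignment that respects the capacities:
  #1 (cap 14, load 14): N1, N2 — cost 12×5 + 2×9 = 78
  #3 (cap 19, load 18): N3, N4, N5 — cost 12×6 + 4×3 + 2×6 = 96
  Shipping 174, fixed 174 → total 348.
  Any other capacity-feasible assignment to {#1, #3} ships for at least 174.
Compare {#2, #3, #4}: its best feasible assignment gives total 365.
Compare {#1, #2, #3}: its best feasible assignment gives total 373.
Every other set of open sites that can feasibly serve all demand totals ≥ 365 even under its best assignment. Minimum: 348.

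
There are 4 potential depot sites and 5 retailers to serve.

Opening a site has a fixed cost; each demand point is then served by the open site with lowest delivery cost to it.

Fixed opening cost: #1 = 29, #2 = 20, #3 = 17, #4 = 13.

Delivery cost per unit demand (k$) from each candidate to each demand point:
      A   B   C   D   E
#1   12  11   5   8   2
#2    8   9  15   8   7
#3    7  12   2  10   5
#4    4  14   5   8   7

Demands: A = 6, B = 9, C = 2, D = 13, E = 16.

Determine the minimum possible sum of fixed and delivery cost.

311

Open {#1, #4}: assign each demand point to its cheapest open site.
  A→#4 6×4=24, B→#1 9×11=99, C→#1 2×5=10, D→#1 13×8=104, E→#1 16×2=32
  delivery cost 269, fixed 42 → total 311.
Compare {#1, #2, #4}: delivery cost 251 + fixed 62 = 313.
Compare {#1, #3, #4}: delivery cost 263 + fixed 59 = 322.
Compare {#1, #2}: delivery cost 275 + fixed 49 = 324.
All other subsets cost ≥ 313. Minimum total cost: 311.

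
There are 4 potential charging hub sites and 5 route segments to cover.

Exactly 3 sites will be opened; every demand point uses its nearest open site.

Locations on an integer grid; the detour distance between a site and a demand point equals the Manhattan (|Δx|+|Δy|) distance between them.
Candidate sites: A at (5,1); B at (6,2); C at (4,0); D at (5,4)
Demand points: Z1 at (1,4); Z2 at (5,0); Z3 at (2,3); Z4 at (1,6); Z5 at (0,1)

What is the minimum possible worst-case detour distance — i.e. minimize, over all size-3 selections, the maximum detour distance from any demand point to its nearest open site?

Open {A, B, D}.
  Farthest demand point is Z4 at detour distance 6 (to D); all others are ≤ 6.
With {A, C, D} the worst case is 6.
With {B, C, D} the worst case is 6.
No size-3 selection achieves below 6.

6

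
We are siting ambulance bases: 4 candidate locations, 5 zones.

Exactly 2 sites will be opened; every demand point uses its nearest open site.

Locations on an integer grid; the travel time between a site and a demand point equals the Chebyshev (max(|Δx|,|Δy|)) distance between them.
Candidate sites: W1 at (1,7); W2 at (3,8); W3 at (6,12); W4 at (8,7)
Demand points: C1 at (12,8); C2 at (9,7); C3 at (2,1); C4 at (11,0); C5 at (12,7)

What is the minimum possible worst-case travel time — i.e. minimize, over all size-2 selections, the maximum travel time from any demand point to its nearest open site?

Open {W1, W4}.
  Farthest demand point is C4 at travel time 7 (to W4); all others are ≤ 7.
With {W2, W4} the worst case is 7.
With {W3, W4} the worst case is 7.
No size-2 selection achieves below 7.

7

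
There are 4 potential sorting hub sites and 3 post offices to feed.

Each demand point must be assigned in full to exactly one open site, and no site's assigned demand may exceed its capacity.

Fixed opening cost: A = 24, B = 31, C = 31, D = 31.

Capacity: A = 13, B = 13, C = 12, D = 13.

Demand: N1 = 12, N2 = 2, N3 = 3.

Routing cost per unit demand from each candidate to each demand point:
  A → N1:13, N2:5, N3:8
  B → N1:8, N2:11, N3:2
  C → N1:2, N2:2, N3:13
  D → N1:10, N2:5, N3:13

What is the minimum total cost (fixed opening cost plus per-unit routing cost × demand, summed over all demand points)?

Open {A, C}; cheapest assignment that respects the capacities:
  A (cap 13, load 5): N2, N3 — cost 2×5 + 3×8 = 34
  C (cap 12, load 12): N1 — cost 12×2 = 24
  Shipping 58, fixed 55 → total 113.
  Any other capacity-feasible assignment to {A, C} ships for at least 58.
Compare {B, C}: its best feasible assignment gives total 114.
Compare {A, B, C}: its best feasible assignment gives total 126.
Every other set of open sites that can feasibly serve all demand totals ≥ 114 even under its best assignment. Minimum: 113.

113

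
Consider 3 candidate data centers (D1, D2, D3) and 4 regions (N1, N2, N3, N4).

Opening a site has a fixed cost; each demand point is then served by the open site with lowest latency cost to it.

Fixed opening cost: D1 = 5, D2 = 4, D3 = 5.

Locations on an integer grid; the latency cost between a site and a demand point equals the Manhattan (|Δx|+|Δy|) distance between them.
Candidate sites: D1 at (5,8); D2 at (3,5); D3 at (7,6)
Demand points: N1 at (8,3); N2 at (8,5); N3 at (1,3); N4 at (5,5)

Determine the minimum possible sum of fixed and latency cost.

21

Open {D2, D3}: assign each demand point to its cheapest open site.
  N1→D3 4, N2→D3 2, N3→D2 4, N4→D2 2
  latency cost 12, fixed 9 → total 21.
Compare {D2}: latency cost 18 + fixed 4 = 22.
Compare {D3}: latency cost 18 + fixed 5 = 23.
Compare {D1, D2, D3}: latency cost 12 + fixed 14 = 26.
All other subsets cost ≥ 22. Minimum total cost: 21.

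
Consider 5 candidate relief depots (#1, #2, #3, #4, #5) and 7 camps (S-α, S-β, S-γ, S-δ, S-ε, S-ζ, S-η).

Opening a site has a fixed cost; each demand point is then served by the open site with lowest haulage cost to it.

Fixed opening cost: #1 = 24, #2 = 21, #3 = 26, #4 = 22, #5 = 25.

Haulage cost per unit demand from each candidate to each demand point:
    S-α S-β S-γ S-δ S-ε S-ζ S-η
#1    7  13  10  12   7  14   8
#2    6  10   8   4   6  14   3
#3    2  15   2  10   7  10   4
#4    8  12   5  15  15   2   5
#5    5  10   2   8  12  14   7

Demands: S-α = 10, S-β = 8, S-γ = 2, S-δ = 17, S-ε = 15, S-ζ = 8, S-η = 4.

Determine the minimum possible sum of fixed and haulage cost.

Open {#2, #3, #4}: assign each demand point to its cheapest open site.
  S-α→#3 10×2=20, S-β→#2 8×10=80, S-γ→#3 2×2=4, S-δ→#2 17×4=68, S-ε→#2 15×6=90, S-ζ→#4 8×2=16, S-η→#2 4×3=12
  haulage cost 290, fixed 69 → total 359.
Compare {#2, #4}: haulage cost 336 + fixed 43 = 379.
Compare {#1, #2, #3, #4}: haulage cost 290 + fixed 93 = 383.
Compare {#2, #3, #4, #5}: haulage cost 290 + fixed 94 = 384.
All other subsets cost ≥ 379. Minimum total cost: 359.

359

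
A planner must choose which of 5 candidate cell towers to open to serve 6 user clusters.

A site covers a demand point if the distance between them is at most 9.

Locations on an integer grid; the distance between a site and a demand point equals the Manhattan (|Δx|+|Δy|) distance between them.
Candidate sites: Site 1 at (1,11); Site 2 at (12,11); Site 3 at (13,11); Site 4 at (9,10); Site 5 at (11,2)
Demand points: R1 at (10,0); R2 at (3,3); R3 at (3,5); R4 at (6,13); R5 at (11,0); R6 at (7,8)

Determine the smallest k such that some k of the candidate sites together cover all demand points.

Coverage sets (demand points within 9 of each site):
  Site 1: {R3, R4, R6}
  Site 2: {R4, R6}
  Site 3: {R4, R6}
  Site 4: {R4, R6}
  Site 5: {R1, R2, R5}
No single site covers all 6 demand points.
But {Site 1, Site 5} covers everything, so the minimum is 2.

2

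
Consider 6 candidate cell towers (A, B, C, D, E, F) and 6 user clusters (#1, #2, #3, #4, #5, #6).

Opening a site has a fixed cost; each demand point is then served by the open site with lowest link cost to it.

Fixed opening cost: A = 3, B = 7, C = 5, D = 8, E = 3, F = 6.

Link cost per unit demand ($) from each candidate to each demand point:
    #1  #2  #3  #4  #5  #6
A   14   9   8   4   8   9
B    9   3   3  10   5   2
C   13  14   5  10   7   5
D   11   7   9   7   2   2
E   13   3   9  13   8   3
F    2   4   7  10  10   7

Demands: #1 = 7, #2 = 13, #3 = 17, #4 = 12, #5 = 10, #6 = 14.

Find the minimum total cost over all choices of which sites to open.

224

Open {A, B, D, F}: assign each demand point to its cheapest open site.
  #1→F 7×2=14, #2→B 13×3=39, #3→B 17×3=51, #4→A 12×4=48, #5→D 10×2=20, #6→B 14×2=28
  link cost 200, fixed 24 → total 224.
Compare {A, B, D, E, F}: link cost 200 + fixed 27 = 227.
Compare {A, B, C, D, F}: link cost 200 + fixed 29 = 229.
Compare {A, B, C, D, E, F}: link cost 200 + fixed 32 = 232.
All other subsets cost ≥ 227. Minimum total cost: 224.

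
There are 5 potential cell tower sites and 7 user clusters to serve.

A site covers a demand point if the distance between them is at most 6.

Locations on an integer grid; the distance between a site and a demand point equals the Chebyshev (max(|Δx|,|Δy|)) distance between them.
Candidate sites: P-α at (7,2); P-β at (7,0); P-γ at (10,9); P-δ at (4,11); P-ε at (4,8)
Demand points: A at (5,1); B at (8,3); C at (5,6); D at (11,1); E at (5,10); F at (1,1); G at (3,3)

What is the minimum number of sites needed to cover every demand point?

2

Coverage sets (demand points within 6 of each site):
  P-α: {A, B, C, D, F, G}
  P-β: {A, B, C, D, F, G}
  P-γ: {B, C, E}
  P-δ: {C, E}
  P-ε: {B, C, E, G}
No single site covers all 7 demand points.
But {P-α, P-γ} covers everything, so the minimum is 2.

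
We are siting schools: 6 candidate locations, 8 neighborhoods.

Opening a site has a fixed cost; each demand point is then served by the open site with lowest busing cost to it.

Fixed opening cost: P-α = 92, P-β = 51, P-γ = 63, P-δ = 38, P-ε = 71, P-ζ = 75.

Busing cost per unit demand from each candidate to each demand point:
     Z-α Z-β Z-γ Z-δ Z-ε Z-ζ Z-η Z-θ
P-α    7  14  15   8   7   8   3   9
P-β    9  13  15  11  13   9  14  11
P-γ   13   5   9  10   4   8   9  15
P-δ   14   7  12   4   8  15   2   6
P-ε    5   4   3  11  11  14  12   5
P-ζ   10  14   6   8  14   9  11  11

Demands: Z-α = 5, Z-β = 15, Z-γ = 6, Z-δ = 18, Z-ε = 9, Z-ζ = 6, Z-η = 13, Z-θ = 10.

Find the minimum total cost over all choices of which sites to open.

507

Open {P-γ, P-δ, P-ε}: assign each demand point to its cheapest open site.
  Z-α→P-ε 5×5=25, Z-β→P-ε 15×4=60, Z-γ→P-ε 6×3=18, Z-δ→P-δ 18×4=72, Z-ε→P-γ 9×4=36, Z-ζ→P-γ 6×8=48, Z-η→P-δ 13×2=26, Z-θ→P-ε 10×5=50
  busing cost 335, fixed 172 → total 507.
Compare {P-δ, P-ε}: busing cost 407 + fixed 109 = 516.
Compare {P-γ, P-δ}: busing cost 436 + fixed 101 = 537.
Compare {P-β, P-δ, P-ε}: busing cost 377 + fixed 160 = 537.
All other subsets cost ≥ 516. Minimum total cost: 507.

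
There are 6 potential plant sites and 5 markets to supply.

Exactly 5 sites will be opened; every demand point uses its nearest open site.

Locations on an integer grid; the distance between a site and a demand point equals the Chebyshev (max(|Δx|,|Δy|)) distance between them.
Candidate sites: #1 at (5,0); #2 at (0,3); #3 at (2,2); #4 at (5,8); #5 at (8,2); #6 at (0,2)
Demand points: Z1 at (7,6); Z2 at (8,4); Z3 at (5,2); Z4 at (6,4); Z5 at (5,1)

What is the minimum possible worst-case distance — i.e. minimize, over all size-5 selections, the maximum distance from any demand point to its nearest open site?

2

Open {#1, #2, #3, #4, #5}.
  Farthest demand point is Z1 at distance 2 (to #4); all others are ≤ 2.
With {#1, #2, #4, #5, #6} the worst case is 2.
With {#1, #3, #4, #5, #6} the worst case is 2.
No size-5 selection achieves below 2.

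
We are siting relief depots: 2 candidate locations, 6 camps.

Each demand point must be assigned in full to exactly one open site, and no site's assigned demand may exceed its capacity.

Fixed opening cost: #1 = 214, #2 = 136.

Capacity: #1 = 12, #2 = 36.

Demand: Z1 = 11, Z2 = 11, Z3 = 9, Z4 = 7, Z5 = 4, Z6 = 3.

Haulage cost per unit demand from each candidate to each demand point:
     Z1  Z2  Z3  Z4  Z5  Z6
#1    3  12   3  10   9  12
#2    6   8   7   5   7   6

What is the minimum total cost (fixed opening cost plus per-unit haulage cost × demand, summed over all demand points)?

Open {#1, #2}; cheapest assignment that respects the capacities:
  #1 (cap 12, load 9): Z3 — cost 9×3 = 27
  #2 (cap 36, load 36): Z1, Z2, Z4, Z5, Z6 — cost 11×6 + 11×8 + 7×5 + 4×7 + 3×6 = 235
  Shipping 262, fixed 350 → total 612.
  Any other capacity-feasible assignment to {#1, #2} ships for at least 262.
Total demand is 45 and no other set of sites has combined capacity ≥ 45, so {#1, #2} is the only feasible choice of open sites. Minimum: 612.

612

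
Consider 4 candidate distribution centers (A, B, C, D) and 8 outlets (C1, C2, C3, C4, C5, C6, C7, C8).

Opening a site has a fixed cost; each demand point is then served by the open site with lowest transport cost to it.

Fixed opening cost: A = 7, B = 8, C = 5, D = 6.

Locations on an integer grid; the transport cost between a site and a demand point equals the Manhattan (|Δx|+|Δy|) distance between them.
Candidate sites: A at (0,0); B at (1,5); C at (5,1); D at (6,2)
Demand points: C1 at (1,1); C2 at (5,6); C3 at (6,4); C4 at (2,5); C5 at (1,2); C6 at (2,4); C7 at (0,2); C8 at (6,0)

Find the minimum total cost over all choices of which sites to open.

Open {B, D}: assign each demand point to its cheapest open site.
  C1→B 4, C2→B 5, C3→D 2, C4→B 1, C5→B 3, C6→B 2, C7→B 4, C8→D 2
  transport cost 23, fixed 14 → total 37.
Compare {B, C}: transport cost 25 + fixed 13 = 38.
Compare {A, B, D}: transport cost 19 + fixed 21 = 40.
Compare {A, B, C}: transport cost 21 + fixed 20 = 41.
All other subsets cost ≥ 38. Minimum total cost: 37.

37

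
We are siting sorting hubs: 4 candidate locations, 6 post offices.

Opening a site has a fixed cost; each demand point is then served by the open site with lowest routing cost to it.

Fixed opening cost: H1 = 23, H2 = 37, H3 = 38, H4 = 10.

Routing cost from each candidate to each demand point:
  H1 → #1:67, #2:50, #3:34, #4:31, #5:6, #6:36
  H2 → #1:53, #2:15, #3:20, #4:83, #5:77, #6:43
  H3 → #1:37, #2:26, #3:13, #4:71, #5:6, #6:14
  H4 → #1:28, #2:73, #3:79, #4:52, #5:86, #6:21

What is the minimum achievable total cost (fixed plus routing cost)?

Open {H3, H4}: assign each demand point to its cheapest open site.
  #1→H4 28, #2→H3 26, #3→H3 13, #4→H4 52, #5→H3 6, #6→H3 14
  routing cost 139, fixed 48 → total 187.
Compare {H1, H3}: routing cost 127 + fixed 61 = 188.
Compare {H1, H3, H4}: routing cost 118 + fixed 71 = 189.
Compare {H1, H2, H4}: routing cost 121 + fixed 70 = 191.
All other subsets cost ≥ 188. Minimum total cost: 187.

187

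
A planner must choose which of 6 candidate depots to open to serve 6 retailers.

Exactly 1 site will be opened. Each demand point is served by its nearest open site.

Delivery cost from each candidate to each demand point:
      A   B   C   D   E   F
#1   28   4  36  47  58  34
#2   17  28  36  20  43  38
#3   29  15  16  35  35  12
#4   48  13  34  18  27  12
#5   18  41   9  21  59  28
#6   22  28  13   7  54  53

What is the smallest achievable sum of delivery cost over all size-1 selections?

Open {#3}.
  A→#3 29, B→#3 15, C→#3 16, D→#3 35, E→#3 35, F→#3 12  ⇒ total 142.
Compare {#4}: total 152.
Compare {#5}: total 176.
No size-1 selection does better; minimum is 142.

142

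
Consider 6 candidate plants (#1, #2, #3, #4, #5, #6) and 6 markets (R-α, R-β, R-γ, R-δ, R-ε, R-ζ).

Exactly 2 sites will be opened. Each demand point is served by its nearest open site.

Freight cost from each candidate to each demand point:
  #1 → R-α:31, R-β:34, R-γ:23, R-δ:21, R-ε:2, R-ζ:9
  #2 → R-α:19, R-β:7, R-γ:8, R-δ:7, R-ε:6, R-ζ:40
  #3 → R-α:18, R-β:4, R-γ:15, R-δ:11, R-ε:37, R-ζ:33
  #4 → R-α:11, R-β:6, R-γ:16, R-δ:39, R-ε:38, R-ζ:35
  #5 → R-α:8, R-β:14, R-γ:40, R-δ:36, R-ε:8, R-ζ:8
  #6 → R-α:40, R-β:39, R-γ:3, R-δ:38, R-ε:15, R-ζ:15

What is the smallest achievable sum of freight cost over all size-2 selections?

44

Open {#2, #5}.
  R-α→#5 8, R-β→#2 7, R-γ→#2 8, R-δ→#2 7, R-ε→#2 6, R-ζ→#5 8  ⇒ total 44.
Compare {#1, #2}: total 52.
Compare {#3, #5}: total 54.
No size-2 selection does better; minimum is 44.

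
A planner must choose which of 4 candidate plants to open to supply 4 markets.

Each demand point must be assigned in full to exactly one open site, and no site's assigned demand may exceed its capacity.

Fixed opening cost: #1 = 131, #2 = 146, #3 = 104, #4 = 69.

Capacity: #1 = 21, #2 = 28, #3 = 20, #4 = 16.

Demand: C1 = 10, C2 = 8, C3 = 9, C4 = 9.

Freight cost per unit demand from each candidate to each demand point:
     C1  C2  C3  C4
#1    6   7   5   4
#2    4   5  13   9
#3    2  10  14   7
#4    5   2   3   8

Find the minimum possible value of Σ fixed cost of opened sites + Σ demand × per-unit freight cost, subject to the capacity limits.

Open {#2, #4}; cheapest assignment that respects the capacities:
  #2 (cap 28, load 27): C1, C2, C4 — cost 10×4 + 8×5 + 9×9 = 161
  #4 (cap 16, load 9): C3 — cost 9×3 = 27
  Shipping 188, fixed 215 → total 403.
  Any other capacity-feasible assignment to {#2, #4} ships for at least 188.
Compare {#1, #3}: its best feasible assignment gives total 416.
Compare {#1, #3, #4}: its best feasible assignment gives total 421.
Every other set of open sites that can feasibly serve all demand totals ≥ 416 even under its best assignment. Minimum: 403.

403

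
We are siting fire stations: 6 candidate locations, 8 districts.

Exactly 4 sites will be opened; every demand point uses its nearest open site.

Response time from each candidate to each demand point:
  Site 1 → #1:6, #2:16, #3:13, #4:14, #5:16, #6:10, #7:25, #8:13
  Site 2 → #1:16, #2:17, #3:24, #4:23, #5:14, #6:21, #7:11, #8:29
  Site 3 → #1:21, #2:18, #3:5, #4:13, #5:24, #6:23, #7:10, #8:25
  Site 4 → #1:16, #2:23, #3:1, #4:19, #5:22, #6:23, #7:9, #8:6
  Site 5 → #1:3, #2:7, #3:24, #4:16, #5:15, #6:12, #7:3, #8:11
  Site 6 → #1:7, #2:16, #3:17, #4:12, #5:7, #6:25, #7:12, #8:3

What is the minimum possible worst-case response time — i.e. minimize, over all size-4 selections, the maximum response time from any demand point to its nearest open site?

Open {Site 1, Site 3, Site 5, Site 6}.
  Farthest demand point is #4 at response time 12 (to Site 6); all others are ≤ 12.
With {Site 1, Site 4, Site 5, Site 6} the worst case is 12.
With {Site 2, Site 3, Site 5, Site 6} the worst case is 12.
No size-4 selection achieves below 12.

12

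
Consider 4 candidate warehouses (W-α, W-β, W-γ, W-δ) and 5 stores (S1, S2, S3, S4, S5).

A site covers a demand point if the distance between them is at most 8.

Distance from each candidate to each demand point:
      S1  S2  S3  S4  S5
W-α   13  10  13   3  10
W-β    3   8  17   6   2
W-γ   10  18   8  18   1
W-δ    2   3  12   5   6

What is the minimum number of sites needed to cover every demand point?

2

Coverage sets (demand points within 8 of each site):
  W-α: {S4}
  W-β: {S1, S2, S4, S5}
  W-γ: {S3, S5}
  W-δ: {S1, S2, S4, S5}
No single site covers all 5 demand points.
But {W-β, W-γ} covers everything, so the minimum is 2.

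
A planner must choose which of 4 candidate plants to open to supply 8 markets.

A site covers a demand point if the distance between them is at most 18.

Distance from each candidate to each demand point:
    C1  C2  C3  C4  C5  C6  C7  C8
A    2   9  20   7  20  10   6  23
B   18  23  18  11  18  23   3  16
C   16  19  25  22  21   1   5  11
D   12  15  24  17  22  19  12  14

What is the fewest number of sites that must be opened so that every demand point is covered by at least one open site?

2

Coverage sets (demand points within 18 of each site):
  A: {C1, C2, C4, C6, C7}
  B: {C1, C3, C4, C5, C7, C8}
  C: {C1, C6, C7, C8}
  D: {C1, C2, C4, C7, C8}
No single site covers all 8 demand points.
But {A, B} covers everything, so the minimum is 2.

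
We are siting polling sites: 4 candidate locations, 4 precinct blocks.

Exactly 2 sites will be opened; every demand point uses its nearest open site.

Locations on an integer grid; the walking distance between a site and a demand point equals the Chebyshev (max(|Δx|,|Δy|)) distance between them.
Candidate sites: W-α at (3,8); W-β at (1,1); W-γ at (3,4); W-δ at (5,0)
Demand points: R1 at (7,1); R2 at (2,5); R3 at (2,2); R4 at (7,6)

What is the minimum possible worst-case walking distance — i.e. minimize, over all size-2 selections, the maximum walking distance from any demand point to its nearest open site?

4

Open {W-α, W-γ}.
  Farthest demand point is R1 at walking distance 4 (to W-γ); all others are ≤ 4.
With {W-α, W-δ} the worst case is 4.
With {W-β, W-γ} the worst case is 4.
No size-2 selection achieves below 4.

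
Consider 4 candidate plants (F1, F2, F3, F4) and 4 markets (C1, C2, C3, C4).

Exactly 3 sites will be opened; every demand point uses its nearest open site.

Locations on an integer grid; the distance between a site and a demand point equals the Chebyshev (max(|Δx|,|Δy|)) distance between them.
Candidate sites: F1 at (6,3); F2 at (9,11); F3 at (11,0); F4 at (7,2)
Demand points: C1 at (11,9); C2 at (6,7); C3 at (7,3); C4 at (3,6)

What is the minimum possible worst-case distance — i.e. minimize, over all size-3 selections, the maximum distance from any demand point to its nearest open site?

4

Open {F1, F2, F3}.
  Farthest demand point is C2 at distance 4 (to F1); all others are ≤ 4.
With {F1, F2, F4} the worst case is 4.
With {F2, F3, F4} the worst case is 4.
No size-3 selection achieves below 4.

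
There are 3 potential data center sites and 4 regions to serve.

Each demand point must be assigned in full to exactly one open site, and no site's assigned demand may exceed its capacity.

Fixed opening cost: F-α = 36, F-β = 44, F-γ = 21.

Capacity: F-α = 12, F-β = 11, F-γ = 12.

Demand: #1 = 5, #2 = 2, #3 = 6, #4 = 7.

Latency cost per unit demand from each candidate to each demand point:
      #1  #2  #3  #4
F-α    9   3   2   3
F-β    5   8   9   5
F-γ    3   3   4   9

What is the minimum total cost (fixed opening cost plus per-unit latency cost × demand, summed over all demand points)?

123

Open {F-α, F-γ}; cheapest assignment that respects the capacities:
  F-α (cap 12, load 9): #2, #4 — cost 2×3 + 7×3 = 27
  F-γ (cap 12, load 11): #1, #3 — cost 5×3 + 6×4 = 39
  Shipping 66, fixed 57 → total 123.
  Any other capacity-feasible assignment to {F-α, F-γ} ships for at least 66.
Compare {F-β, F-γ}: its best feasible assignment gives total 155.
Compare {F-α, F-β, F-γ}: its best feasible assignment gives total 167.
Every other set of open sites that can feasibly serve all demand totals ≥ 155 even under its best assignment. Minimum: 123.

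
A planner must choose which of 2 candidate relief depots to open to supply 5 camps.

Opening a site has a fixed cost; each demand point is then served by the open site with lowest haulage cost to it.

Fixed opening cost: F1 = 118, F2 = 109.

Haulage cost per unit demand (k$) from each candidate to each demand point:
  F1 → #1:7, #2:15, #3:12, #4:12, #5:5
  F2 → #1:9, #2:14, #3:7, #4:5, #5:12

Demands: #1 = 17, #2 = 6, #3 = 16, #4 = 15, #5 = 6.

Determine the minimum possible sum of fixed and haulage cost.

605

Open {F2}: assign each demand point to its cheapest open site.
  #1→F2 17×9=153, #2→F2 6×14=84, #3→F2 16×7=112, #4→F2 15×5=75, #5→F2 6×12=72
  haulage cost 496, fixed 109 → total 605.
Compare {F1, F2}: haulage cost 420 + fixed 227 = 647.
Compare {F1}: haulage cost 611 + fixed 118 = 729.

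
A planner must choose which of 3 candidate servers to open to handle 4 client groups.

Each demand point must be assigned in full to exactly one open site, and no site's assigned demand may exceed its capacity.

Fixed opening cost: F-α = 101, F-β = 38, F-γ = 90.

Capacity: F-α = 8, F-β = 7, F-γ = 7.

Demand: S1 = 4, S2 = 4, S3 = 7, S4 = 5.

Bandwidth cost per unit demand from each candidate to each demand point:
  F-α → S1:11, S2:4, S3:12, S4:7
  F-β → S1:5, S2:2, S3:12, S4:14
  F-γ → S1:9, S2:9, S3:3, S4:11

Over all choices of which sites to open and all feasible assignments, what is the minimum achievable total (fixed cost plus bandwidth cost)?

380

Open {F-α, F-β, F-γ}; cheapest assignment that respects the capacities:
  F-α (cap 8, load 8): S1, S2 — cost 4×11 + 4×4 = 60
  F-β (cap 7, load 5): S4 — cost 5×14 = 70
  F-γ (cap 7, load 7): S3 — cost 7×3 = 21
  Shipping 151, fixed 229 → total 380.
  Any other capacity-feasible assignment to {F-α, F-β, F-γ} ships for at least 151.
Total demand is 20 and no other set of sites has combined capacity ≥ 20, so {F-α, F-β, F-γ} is the only feasible choice of open sites. Minimum: 380.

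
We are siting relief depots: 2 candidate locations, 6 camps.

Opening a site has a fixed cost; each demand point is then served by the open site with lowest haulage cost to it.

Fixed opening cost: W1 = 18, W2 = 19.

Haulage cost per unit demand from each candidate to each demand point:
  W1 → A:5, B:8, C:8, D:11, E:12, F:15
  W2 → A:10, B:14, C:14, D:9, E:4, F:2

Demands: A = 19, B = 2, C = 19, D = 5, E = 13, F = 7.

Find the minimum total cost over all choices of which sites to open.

Open {W1, W2}: assign each demand point to its cheapest open site.
  A→W1 19×5=95, B→W1 2×8=16, C→W1 19×8=152, D→W2 5×9=45, E→W2 13×4=52, F→W2 7×2=14
  haulage cost 374, fixed 37 → total 411.
Compare {W1}: haulage cost 579 + fixed 18 = 597.
Compare {W2}: haulage cost 595 + fixed 19 = 614.

411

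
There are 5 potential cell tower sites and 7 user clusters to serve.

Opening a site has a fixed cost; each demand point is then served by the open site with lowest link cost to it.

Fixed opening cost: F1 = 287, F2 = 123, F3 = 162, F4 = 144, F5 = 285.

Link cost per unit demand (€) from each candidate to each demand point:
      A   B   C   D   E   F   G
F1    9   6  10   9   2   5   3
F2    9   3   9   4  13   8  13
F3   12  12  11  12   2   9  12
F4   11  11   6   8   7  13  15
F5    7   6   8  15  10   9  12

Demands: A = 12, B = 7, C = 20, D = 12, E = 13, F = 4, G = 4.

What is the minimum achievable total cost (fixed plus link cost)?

733

Open {F2}: assign each demand point to its cheapest open site.
  A→F2 12×9=108, B→F2 7×3=21, C→F2 20×9=180, D→F2 12×4=48, E→F2 13×13=169, F→F2 4×8=32, G→F2 4×13=52
  link cost 610, fixed 123 → total 733.
Compare {F2, F4}: link cost 472 + fixed 267 = 739.
Compare {F2, F3}: link cost 463 + fixed 285 = 748.
Compare {F4}: link cost 628 + fixed 144 = 772.
All other subsets cost ≥ 739. Minimum total cost: 733.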